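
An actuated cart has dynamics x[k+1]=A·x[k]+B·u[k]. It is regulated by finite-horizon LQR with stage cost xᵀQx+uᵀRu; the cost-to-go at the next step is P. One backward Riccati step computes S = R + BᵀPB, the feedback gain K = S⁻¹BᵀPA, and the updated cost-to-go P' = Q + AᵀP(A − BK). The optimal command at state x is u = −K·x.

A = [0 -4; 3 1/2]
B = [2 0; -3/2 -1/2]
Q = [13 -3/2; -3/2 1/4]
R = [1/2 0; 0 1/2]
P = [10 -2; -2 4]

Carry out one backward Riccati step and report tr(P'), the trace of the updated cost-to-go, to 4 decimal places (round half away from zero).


BᵀP = [23.0000 -10.0000; 1.0000 -2.0000]
S = R + BᵀPB = [1/2 0; 0 1/2] + [61.0000 5.0000; 5.0000 1.0000] = [61.5000 5.0000; 5.0000 1.5000]
BᵀPA = [-30.0000 -97.0000; -6.0000 -5.0000]
K = S⁻¹·BᵀPA = [-0.2230 -1.7918; -3.2565 2.6394]
A−BK = [0.4461 -0.4164; 1.0372 -0.8680]
AᵀP(A−BK) = [9.7695 -7.9182; -7.9182 8.3903]
P' = Q + AᵀP(A−BK) = [22.7695 -9.4182; -9.4182 8.6403]
tr(P') = 31.4099

31.4099


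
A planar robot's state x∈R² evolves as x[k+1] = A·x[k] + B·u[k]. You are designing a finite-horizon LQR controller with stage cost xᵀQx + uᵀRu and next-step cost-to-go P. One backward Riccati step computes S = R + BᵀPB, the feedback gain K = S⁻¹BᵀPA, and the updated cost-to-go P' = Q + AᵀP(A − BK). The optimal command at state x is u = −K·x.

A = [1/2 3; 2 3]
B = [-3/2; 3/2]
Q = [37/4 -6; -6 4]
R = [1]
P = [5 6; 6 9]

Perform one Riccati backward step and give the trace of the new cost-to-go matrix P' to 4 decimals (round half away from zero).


220.3068

BᵀP = [1.5000 4.5000]
S = R + BᵀPB = [1] + [4.5000] = [5.5000]
BᵀPA = [9.7500 18.0000]
K = S⁻¹·BᵀPA = [1.7727 3.2727]
A−BK = [3.1591 7.9091; -0.6591 -1.9091]
AᵀP(A−BK) = [31.9659 74.5909; 74.5909 175.0909]
P' = Q + AᵀP(A−BK) = [41.2159 68.5909; 68.5909 179.0909]
tr(P') = 220.3068


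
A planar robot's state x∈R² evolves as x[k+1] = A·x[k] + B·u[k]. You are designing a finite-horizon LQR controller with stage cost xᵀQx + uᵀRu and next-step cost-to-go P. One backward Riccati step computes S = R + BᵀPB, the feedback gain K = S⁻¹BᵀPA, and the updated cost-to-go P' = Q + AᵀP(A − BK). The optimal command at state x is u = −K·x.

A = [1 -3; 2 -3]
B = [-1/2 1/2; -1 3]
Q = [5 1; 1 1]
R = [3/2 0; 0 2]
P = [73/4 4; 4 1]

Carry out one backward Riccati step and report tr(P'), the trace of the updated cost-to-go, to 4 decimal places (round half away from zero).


BᵀP = [-13.1250 -3.0000; 21.1250 5.0000]
S = R + BᵀPB = [3/2 0; 0 2] + [9.5625 -15.5625; -15.5625 25.5625] = [11.0625 -15.5625; -15.5625 27.5625]
BᵀPA = [-19.1250 48.3750; 31.1250 -78.3750]
K = S⁻¹·BᵀPA = [-0.6816 1.8117; 0.7444 -1.8206]
A−BK = [0.2870 -1.1839; -0.9148 4.2735]
AᵀP(A−BK) = [2.0448 -5.4350; -5.4350 14.9193]
P' = Q + AᵀP(A−BK) = [7.0448 -4.4350; -4.4350 15.9193]
tr(P') = 22.9641

22.9641


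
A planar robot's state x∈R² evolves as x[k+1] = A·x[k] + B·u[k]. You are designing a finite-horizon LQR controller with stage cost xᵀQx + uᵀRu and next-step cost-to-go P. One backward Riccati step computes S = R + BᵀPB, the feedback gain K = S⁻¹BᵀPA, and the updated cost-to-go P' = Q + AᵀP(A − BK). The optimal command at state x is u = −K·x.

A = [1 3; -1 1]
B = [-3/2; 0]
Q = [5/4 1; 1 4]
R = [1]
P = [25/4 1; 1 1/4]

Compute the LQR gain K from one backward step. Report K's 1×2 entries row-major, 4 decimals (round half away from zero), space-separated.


-0.5228 -1.9668

BᵀP = [-9.3750 -1.5000]
S = R + BᵀPB = [1] + [14.0625] = [15.0625]
BᵀPA = [-7.8750 -29.6250]
K = S⁻¹·BᵀPA = [-0.5228 -1.9668]
A−BK = [0.2158 0.0498; -1.0000 1.0000]
AᵀP(A−BK) = [0.3828 1.0114; 1.0114 4.2334]
P' = Q + AᵀP(A−BK) = [1.6328 2.0114; 2.0114 8.2334]
tr(P') = 9.8662


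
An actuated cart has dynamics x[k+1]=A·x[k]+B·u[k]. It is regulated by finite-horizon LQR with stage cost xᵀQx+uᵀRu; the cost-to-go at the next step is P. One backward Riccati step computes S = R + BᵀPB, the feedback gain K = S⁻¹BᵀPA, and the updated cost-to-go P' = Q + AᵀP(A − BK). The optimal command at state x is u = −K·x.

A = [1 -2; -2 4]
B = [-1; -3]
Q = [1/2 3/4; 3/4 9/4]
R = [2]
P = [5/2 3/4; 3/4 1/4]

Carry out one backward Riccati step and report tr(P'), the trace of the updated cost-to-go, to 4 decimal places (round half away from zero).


3.8889

BᵀP = [-4.7500 -1.5000]
S = R + BᵀPB = [2] + [9.2500] = [11.2500]
BᵀPA = [-1.7500 3.5000]
K = S⁻¹·BᵀPA = [-0.1556 0.3111]
A−BK = [0.8444 -1.6889; -2.4667 4.9333]
AᵀP(A−BK) = [0.2278 -0.4556; -0.4556 0.9111]
P' = Q + AᵀP(A−BK) = [0.7278 0.2944; 0.2944 3.1611]
tr(P') = 3.8889


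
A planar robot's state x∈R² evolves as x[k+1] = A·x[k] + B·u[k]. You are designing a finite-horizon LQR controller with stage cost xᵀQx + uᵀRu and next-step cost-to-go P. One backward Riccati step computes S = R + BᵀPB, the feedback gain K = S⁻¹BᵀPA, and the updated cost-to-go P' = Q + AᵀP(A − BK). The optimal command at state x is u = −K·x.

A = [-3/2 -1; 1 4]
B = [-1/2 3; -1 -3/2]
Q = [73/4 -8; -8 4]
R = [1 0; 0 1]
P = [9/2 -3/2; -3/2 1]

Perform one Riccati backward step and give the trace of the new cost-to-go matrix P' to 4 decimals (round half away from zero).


25.8997

BᵀP = [-0.7500 -0.2500; 15.7500 -6.0000]
S = R + BᵀPB = [1 0; 0 1] + [0.6250 -1.8750; -1.8750 56.2500] = [1.6250 -1.8750; -1.8750 57.2500]
BᵀPA = [0.8750 -0.2500; -29.6250 -39.7500]
K = S⁻¹·BᵀPA = [-0.0609 -0.9925; -0.5195 -0.7268]
A−BK = [0.0279 0.6842; 0.1599 1.9173]
AᵀP(A−BK) = [0.2892 0.5861; 0.5861 3.3604]
P' = Q + AᵀP(A−BK) = [18.5392 -7.4139; -7.4139 7.3604]
tr(P') = 25.8997


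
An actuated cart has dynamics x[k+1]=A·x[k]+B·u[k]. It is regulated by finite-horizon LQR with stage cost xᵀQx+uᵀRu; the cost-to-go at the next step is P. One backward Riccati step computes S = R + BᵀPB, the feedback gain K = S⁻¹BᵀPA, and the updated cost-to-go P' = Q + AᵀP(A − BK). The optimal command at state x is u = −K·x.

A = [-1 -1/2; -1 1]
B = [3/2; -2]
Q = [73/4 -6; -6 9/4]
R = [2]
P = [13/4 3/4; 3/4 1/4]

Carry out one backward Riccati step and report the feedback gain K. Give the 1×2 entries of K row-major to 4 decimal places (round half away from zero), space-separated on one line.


BᵀP = [3.3750 0.6250]
S = R + BᵀPB = [2] + [3.8125] = [5.8125]
BᵀPA = [-4.0000 -1.0625]
K = S⁻¹·BᵀPA = [-0.6882 -0.1828]
A−BK = [0.0323 -0.2258; -2.3763 0.6344]
AᵀP(A−BK) = [2.2473 0.2688; 0.2688 0.1183]
P' = Q + AᵀP(A−BK) = [20.4973 -5.7312; -5.7312 2.3683]
tr(P') = 22.8656

-0.6882 -0.1828


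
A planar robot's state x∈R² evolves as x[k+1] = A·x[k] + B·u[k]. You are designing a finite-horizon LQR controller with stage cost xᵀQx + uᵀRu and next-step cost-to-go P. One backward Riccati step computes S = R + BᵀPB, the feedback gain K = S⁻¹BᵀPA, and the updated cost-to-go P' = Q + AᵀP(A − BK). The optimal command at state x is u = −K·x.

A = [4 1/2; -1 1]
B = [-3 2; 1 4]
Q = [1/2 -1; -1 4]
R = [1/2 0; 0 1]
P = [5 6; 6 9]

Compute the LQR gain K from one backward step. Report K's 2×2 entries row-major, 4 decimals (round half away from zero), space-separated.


BᵀP = [-9.0000 -9.0000; 34.0000 48.0000]
S = R + BᵀPB = [1/2 0; 0 1] + [18.0000 -54.0000; -54.0000 260.0000] = [18.5000 -54.0000; -54.0000 261.0000]
BᵀPA = [-27.0000 -13.5000; 88.0000 65.0000]
K = S⁻¹·BᵀPA = [-1.2000 -0.0071; 0.0889 0.2476]
A−BK = [0.2222 -0.0163; -0.1556 0.0167]
AᵀP(A−BK) = [0.7778 0.0222; 0.0222 0.0619]
P' = Q + AᵀP(A−BK) = [1.2778 -0.9778; -0.9778 4.0619]
tr(P') = 5.3397

-1.2000 -0.0071 0.0889 0.2476


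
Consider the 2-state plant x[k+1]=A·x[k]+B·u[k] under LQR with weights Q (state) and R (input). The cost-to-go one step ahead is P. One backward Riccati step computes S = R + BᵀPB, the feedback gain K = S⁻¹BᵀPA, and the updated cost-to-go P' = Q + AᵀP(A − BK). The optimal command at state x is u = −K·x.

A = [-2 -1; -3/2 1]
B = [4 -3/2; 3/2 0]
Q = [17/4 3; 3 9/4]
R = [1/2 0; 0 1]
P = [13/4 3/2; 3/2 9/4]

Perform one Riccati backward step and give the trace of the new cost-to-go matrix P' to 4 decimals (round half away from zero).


8.7127

BᵀP = [15.2500 9.3750; -4.8750 -2.2500]
S = R + BᵀPB = [1/2 0; 0 1] + [75.0625 -22.8750; -22.8750 7.3125] = [75.5625 -22.8750; -22.8750 8.3125]
BᵀPA = [-44.5625 -5.8750; 13.1250 2.6250]
K = S⁻¹·BᵀPA = [-0.6695 0.1069; -0.2633 0.6100]
A−BK = [0.2829 -0.5126; -0.4958 0.8396]
AᵀP(A−BK) = [0.6858 -0.8668; -0.8668 1.5268]
P' = Q + AᵀP(A−BK) = [4.9358 2.1332; 2.1332 3.7768]
tr(P') = 8.7127


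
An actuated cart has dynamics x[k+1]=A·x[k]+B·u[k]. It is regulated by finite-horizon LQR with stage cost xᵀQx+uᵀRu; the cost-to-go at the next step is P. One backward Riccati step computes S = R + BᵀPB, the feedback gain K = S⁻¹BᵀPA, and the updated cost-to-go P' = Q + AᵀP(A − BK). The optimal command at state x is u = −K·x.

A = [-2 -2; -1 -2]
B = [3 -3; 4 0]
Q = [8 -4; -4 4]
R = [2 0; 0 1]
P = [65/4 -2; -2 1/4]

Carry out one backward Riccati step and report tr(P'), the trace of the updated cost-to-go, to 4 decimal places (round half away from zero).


12.5470

BᵀP = [40.7500 -5.0000; -48.7500 6.0000]
S = R + BᵀPB = [2 0; 0 1] + [102.2500 -122.2500; -122.2500 146.2500] = [104.2500 -122.2500; -122.2500 147.2500]
BᵀPA = [-76.5000 -71.5000; 91.5000 85.5000]
K = S⁻¹·BᵀPA = [-0.1941 -0.1873; 0.4603 0.4251]
A−BK = [-0.0370 -0.1627; -0.2237 -1.2508]
AᵀP(A−BK) = [0.2888 0.2708; 0.2708 0.2582]
P' = Q + AᵀP(A−BK) = [8.2888 -3.7292; -3.7292 4.2582]
tr(P') = 12.5470


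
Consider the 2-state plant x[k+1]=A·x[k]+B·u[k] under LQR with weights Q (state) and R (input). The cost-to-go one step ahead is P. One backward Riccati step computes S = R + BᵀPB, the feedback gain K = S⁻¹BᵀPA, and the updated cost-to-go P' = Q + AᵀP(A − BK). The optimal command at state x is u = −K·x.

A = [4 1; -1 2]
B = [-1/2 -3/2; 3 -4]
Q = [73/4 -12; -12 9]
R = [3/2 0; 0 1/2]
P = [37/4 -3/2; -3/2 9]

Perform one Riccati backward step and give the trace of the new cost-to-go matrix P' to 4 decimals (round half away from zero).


39.0454

BᵀP = [-9.1250 27.7500; -7.8750 -33.7500]
S = R + BᵀPB = [3/2 0; 0 1/2] + [87.8125 -97.3125; -97.3125 146.8125] = [89.3125 -97.3125; -97.3125 147.3125]
BᵀPA = [-64.2500 46.3750; 2.2500 -75.3750]
K = S⁻¹·BᵀPA = [-2.5076 -0.1365; -1.6412 -0.6018]
A−BK = [0.2844 0.0290; -0.0420 0.0022]
AᵀP(A−BK) = [11.5787 1.0837; 1.0837 0.2167]
P' = Q + AᵀP(A−BK) = [29.8287 -10.9163; -10.9163 9.2167]
tr(P') = 39.0454


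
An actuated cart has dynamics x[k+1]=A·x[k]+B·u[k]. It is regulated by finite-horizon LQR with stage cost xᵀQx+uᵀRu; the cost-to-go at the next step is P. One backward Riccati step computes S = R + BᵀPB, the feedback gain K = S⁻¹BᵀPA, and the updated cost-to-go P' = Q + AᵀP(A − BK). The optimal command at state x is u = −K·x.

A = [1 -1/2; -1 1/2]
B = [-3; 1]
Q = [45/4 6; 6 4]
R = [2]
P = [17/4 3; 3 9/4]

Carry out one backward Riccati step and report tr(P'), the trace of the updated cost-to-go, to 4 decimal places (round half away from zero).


15.4158

BᵀP = [-9.7500 -6.7500]
S = R + BᵀPB = [2] + [22.5000] = [24.5000]
BᵀPA = [-3.0000 1.5000]
K = S⁻¹·BᵀPA = [-0.1224 0.0612]
A−BK = [0.6327 -0.3163; -0.8776 0.4388]
AᵀP(A−BK) = [0.1327 -0.0663; -0.0663 0.0332]
P' = Q + AᵀP(A−BK) = [11.3827 5.9337; 5.9337 4.0332]
tr(P') = 15.4158


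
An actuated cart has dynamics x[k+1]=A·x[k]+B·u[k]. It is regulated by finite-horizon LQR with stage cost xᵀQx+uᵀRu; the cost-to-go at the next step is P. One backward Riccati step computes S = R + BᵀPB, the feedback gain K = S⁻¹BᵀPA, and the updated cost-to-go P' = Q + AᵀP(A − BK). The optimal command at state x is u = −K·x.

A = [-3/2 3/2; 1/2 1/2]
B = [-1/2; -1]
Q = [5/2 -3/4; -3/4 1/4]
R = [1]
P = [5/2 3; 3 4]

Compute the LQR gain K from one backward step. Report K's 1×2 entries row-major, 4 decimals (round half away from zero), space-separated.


0.4203 -1.0580

BᵀP = [-4.2500 -5.5000]
S = R + BᵀPB = [1] + [7.6250] = [8.6250]
BᵀPA = [3.6250 -9.1250]
K = S⁻¹·BᵀPA = [0.4203 -1.0580]
A−BK = [-1.2899 0.9710; 0.9203 -0.5580]
AᵀP(A−BK) = [0.6014 -0.7899; -0.7899 1.4710]
P' = Q + AᵀP(A−BK) = [3.1014 -1.5399; -1.5399 1.7210]
tr(P') = 4.8225


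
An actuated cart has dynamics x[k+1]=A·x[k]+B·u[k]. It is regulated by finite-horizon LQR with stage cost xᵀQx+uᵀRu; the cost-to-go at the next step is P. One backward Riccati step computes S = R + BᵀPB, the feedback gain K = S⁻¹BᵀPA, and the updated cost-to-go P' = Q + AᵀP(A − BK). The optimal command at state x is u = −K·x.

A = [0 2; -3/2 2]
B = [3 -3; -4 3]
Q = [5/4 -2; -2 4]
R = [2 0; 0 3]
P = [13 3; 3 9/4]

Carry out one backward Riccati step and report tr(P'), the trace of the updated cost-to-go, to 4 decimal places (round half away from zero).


BᵀP = [27.0000 0.0000; -30.0000 -2.2500]
S = R + BᵀPB = [2 0; 0 3] + [81.0000 -81.0000; -81.0000 83.2500] = [83.0000 -81.0000; -81.0000 86.2500]
BᵀPA = [0.0000 54.0000; 3.3750 -64.5000]
K = S⁻¹·BᵀPA = [0.4573 -0.9486; 0.4686 -1.6386]
A−BK = [0.0339 -0.0703; -1.0765 3.1217]
AᵀP(A−BK) = [3.4809 -10.2196; -10.2196 30.5295]
P' = Q + AᵀP(A−BK) = [4.7309 -12.2196; -12.2196 34.5295]
tr(P') = 39.2604

39.2604


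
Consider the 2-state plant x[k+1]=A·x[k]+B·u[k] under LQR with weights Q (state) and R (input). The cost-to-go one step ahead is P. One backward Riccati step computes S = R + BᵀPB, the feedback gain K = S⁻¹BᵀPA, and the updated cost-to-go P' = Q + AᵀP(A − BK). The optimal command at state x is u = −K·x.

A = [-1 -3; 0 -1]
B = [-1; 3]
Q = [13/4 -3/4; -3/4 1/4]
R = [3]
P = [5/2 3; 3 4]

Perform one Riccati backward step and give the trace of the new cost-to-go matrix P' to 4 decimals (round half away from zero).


BᵀP = [6.5000 9.0000]
S = R + BᵀPB = [3] + [20.5000] = [23.5000]
BᵀPA = [-6.5000 -28.5000]
K = S⁻¹·BᵀPA = [-0.2766 -1.2128]
A−BK = [-1.2766 -4.2128; 0.8298 2.6383]
AᵀP(A−BK) = [0.7021 2.6170; 2.6170 9.9362]
P' = Q + AᵀP(A−BK) = [3.9521 1.8670; 1.8670 10.1862]
tr(P') = 14.1383

14.1383


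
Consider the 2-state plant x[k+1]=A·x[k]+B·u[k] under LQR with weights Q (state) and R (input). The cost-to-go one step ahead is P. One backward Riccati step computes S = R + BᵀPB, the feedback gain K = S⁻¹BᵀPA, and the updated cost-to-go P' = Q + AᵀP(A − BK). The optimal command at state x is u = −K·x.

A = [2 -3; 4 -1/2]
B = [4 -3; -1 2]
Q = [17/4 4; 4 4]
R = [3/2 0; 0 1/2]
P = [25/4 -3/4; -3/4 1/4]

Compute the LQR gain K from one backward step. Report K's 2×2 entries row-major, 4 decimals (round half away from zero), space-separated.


BᵀP = [25.7500 -3.2500; -20.2500 2.7500]
S = R + BᵀPB = [3/2 0; 0 1/2] + [106.2500 -83.7500; -83.7500 66.2500] = [107.7500 -83.7500; -83.7500 66.7500]
BᵀPA = [38.5000 -75.6250; -29.5000 59.3750]
K = S⁻¹·BᵀPA = [0.5568 -0.4225; 0.2567 0.3594]
A−BK = [0.5428 -0.2318; 4.0435 -1.6413]
AᵀP(A−BK) = [3.1346 -1.3811; -1.3811 0.7710]
P' = Q + AᵀP(A−BK) = [7.3846 2.6189; 2.6189 4.7710]
tr(P') = 12.1556

0.5568 -0.4225 0.2567 0.3594


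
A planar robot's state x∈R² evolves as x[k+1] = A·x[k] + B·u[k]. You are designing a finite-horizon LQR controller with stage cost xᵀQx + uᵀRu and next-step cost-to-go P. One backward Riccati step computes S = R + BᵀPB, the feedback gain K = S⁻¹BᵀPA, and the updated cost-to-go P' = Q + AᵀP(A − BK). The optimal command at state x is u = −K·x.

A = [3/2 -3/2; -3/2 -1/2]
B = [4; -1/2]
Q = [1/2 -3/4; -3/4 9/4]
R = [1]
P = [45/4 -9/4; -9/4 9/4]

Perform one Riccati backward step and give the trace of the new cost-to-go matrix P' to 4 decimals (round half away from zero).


6.8131

BᵀP = [46.1250 -10.1250]
S = R + BᵀPB = [1] + [189.5625] = [190.5625]
BᵀPA = [84.3750 -64.1250]
K = S⁻¹·BᵀPA = [0.4428 -0.3365]
A−BK = [-0.2711 -0.1540; -1.2786 -0.6683]
AᵀP(A−BK) = [3.1414 1.3925; 1.3925 0.9217]
P' = Q + AᵀP(A−BK) = [3.6414 0.6425; 0.6425 3.1717]
tr(P') = 6.8131


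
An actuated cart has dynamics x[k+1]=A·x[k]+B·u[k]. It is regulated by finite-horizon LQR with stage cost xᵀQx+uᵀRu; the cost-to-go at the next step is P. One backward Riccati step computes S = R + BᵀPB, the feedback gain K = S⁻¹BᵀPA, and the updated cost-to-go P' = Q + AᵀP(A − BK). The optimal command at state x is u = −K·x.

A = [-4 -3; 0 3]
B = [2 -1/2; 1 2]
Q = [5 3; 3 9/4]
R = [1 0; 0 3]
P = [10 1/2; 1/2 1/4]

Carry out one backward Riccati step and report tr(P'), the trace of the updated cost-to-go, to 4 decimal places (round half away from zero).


16.1024

BᵀP = [20.5000 1.2500; -4.0000 0.2500]
S = R + BᵀPB = [1 0; 0 3] + [42.2500 -7.7500; -7.7500 2.5000] = [43.2500 -7.7500; -7.7500 5.5000]
BᵀPA = [-82.0000 -57.7500; 16.0000 12.7500]
K = S⁻¹·BᵀPA = [-1.8390 -1.2306; 0.3178 0.5842]
A−BK = [-0.1631 -0.2467; 1.2035 3.0622]
AᵀP(A−BK) = [4.1167 3.7455; 3.7455 4.7357]
P' = Q + AᵀP(A−BK) = [9.1167 6.7455; 6.7455 6.9857]
tr(P') = 16.1024


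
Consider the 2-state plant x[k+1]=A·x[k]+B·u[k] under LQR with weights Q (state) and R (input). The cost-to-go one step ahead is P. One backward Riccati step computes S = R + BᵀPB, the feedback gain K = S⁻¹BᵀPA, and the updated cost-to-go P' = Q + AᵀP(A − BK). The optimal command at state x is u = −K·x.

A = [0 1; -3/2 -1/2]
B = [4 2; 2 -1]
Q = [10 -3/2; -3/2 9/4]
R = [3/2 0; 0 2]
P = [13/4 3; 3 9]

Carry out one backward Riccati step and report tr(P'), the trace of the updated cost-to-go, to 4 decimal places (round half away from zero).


13.7933

BᵀP = [19.0000 30.0000; 3.5000 -3.0000]
S = R + BᵀPB = [3/2 0; 0 2] + [136.0000 8.0000; 8.0000 10.0000] = [137.5000 8.0000; 8.0000 12.0000]
BᵀPA = [-45.0000 4.0000; 4.5000 5.0000]
K = S⁻¹·BᵀPA = [-0.3632 0.0050; 0.6171 0.4133]
A−BK = [0.2185 0.1532; -0.1565 -0.0968]
AᵀP(A−BK) = [1.1300 0.6171; 0.6171 0.4133]
P' = Q + AᵀP(A−BK) = [11.1300 -0.8829; -0.8829 2.6633]
tr(P') = 13.7933


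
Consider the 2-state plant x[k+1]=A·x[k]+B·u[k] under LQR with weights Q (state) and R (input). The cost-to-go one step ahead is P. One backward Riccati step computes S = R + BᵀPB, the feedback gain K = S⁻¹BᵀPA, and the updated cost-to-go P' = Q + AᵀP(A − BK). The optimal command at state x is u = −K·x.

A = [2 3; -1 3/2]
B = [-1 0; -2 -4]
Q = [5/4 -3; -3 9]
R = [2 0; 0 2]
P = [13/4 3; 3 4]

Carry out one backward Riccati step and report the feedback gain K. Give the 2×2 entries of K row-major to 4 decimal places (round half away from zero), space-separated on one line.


-0.5532 -1.0851 0.2476 -0.1857

BᵀP = [-9.2500 -11.0000; -12.0000 -16.0000]
S = R + BᵀPB = [2 0; 0 2] + [31.2500 44.0000; 44.0000 64.0000] = [33.2500 44.0000; 44.0000 66.0000]
BᵀPA = [-7.5000 -44.2500; -8.0000 -60.0000]
K = S⁻¹·BᵀPA = [-0.5532 -1.0851; 0.2476 -0.1857]
A−BK = [1.4468 1.9149; -1.1161 -1.4130]
AᵀP(A−BK) = [2.8317 3.8762; 3.8762 6.0928]
P' = Q + AᵀP(A−BK) = [4.0817 0.8762; 0.8762 15.0928]
tr(P') = 19.1746


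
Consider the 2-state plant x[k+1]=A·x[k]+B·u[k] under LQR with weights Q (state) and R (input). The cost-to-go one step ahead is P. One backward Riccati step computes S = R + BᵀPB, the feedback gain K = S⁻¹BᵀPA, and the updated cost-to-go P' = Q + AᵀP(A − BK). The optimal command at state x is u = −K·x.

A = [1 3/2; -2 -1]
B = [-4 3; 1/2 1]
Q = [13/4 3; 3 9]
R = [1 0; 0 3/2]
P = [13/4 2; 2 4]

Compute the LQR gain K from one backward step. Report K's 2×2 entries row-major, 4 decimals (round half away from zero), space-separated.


-0.8965 -0.6229 -0.9819 -0.3965

BᵀP = [-12.0000 -6.0000; 11.7500 10.0000]
S = R + BᵀPB = [1 0; 0 3/2] + [45.0000 -42.0000; -42.0000 45.2500] = [46.0000 -42.0000; -42.0000 46.7500]
BᵀPA = [0.0000 -12.0000; -8.2500 7.6250]
K = S⁻¹·BᵀPA = [-0.8965 -0.6229; -0.9819 -0.3965]
A−BK = [0.3596 0.1979; -0.5699 -0.2920]
AᵀP(A−BK) = [3.1494 1.6038; 1.6038 0.8611]
P' = Q + AᵀP(A−BK) = [6.3994 4.6038; 4.6038 9.8611]
tr(P') = 16.2605


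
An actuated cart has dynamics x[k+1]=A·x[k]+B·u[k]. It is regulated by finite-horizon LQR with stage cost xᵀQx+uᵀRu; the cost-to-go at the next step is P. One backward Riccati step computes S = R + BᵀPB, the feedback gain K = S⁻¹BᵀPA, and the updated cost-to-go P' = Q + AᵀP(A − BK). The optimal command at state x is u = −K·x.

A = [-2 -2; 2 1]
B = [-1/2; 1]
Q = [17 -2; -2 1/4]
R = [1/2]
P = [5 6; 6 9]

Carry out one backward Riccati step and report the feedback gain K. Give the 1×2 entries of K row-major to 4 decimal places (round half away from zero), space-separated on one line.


BᵀP = [3.5000 6.0000]
S = R + BᵀPB = [1/2] + [4.2500] = [4.7500]
BᵀPA = [5.0000 -1.0000]
K = S⁻¹·BᵀPA = [1.0526 -0.2105]
A−BK = [-1.4737 -2.1053; 0.9474 1.2105]
AᵀP(A−BK) = [2.7368 3.0526; 3.0526 4.7895]
P' = Q + AᵀP(A−BK) = [19.7368 1.0526; 1.0526 5.0395]
tr(P') = 24.7763

1.0526 -0.2105


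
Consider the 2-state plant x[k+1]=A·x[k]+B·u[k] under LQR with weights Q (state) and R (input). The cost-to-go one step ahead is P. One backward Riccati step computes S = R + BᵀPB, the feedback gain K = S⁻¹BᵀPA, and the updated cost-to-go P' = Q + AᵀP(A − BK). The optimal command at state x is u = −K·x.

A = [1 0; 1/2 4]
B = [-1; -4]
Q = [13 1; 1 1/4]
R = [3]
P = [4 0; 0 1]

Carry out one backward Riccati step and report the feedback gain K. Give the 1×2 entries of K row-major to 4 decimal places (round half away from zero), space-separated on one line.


BᵀP = [-4.0000 -4.0000]
S = R + BᵀPB = [3] + [20.0000] = [23.0000]
BᵀPA = [-6.0000 -16.0000]
K = S⁻¹·BᵀPA = [-0.2609 -0.6957]
A−BK = [0.7391 -0.6957; -0.5435 1.2174]
AᵀP(A−BK) = [2.6848 -2.1739; -2.1739 4.8696]
P' = Q + AᵀP(A−BK) = [15.6848 -1.1739; -1.1739 5.1196]
tr(P') = 20.8043

-0.2609 -0.6957


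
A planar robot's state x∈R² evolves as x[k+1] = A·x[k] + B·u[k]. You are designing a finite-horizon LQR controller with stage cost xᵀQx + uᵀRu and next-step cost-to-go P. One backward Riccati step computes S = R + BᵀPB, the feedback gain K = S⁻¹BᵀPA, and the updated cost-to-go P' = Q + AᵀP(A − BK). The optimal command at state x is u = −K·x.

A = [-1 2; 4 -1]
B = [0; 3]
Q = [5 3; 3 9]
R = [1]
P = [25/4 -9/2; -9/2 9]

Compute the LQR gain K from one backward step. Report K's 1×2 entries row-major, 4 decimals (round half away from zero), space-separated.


BᵀP = [-13.5000 27.0000]
S = R + BᵀPB = [1] + [81.0000] = [82.0000]
BᵀPA = [121.5000 -54.0000]
K = S⁻¹·BᵀPA = [1.4817 -0.6585]
A−BK = [-1.0000 2.0000; -0.4451 0.9756]
AᵀP(A−BK) = [6.2226 -8.9878; -8.9878 16.4390]
P' = Q + AᵀP(A−BK) = [11.2226 -5.9878; -5.9878 25.4390]
tr(P') = 36.6616

1.4817 -0.6585


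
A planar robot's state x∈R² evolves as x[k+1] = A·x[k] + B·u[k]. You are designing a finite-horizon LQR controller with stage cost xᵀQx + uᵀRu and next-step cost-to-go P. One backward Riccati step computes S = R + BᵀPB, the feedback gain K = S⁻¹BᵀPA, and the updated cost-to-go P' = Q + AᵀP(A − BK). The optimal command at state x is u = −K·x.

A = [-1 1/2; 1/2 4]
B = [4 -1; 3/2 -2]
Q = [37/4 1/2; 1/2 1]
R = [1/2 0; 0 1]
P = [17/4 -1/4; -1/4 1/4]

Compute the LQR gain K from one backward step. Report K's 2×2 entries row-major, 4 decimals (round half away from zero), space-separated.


-0.3005 -0.1239 -0.1896 -0.9106

BᵀP = [16.6250 -0.6250; -3.7500 -0.2500]
S = R + BᵀPB = [1/2 0; 0 1] + [65.5625 -15.3750; -15.3750 4.2500] = [66.0625 -15.3750; -15.3750 5.2500]
BᵀPA = [-16.9375 5.8125; 3.6250 -2.8750]
K = S⁻¹·BᵀPA = [-0.3005 -0.1239; -0.1896 -0.9106]
A−BK = [0.0125 0.0852; 0.5716 2.3647]
AᵀP(A−BK) = [0.1599 0.5141; 0.5141 2.1650]
P' = Q + AᵀP(A−BK) = [9.4099 1.0141; 1.0141 3.1650]
tr(P') = 12.5748


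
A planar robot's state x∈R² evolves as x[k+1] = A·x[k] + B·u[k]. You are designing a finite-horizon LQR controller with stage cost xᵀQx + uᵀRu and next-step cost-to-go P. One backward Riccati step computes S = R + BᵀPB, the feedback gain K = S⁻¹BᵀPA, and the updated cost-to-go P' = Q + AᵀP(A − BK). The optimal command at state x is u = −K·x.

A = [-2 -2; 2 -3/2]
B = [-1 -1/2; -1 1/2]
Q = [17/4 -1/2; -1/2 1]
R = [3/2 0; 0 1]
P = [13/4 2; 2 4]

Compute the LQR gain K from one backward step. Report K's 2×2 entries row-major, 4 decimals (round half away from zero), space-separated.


-0.0653 1.5347 1.7796 0.1796

BᵀP = [-5.2500 -6.0000; -0.6250 1.0000]
S = R + BᵀPB = [3/2 0; 0 1] + [11.2500 -0.3750; -0.3750 0.8125] = [12.7500 -0.3750; -0.3750 1.8125]
BᵀPA = [-1.5000 19.5000; 3.2500 -0.2500]
K = S⁻¹·BᵀPA = [-0.0653 1.5347; 1.7796 0.1796]
A−BK = [-1.1755 -0.3755; 1.0449 -0.0551]
AᵀP(A−BK) = [7.1184 0.7184; 0.7184 4.1184]
P' = Q + AᵀP(A−BK) = [11.3684 0.2184; 0.2184 5.1184]
tr(P') = 16.4867


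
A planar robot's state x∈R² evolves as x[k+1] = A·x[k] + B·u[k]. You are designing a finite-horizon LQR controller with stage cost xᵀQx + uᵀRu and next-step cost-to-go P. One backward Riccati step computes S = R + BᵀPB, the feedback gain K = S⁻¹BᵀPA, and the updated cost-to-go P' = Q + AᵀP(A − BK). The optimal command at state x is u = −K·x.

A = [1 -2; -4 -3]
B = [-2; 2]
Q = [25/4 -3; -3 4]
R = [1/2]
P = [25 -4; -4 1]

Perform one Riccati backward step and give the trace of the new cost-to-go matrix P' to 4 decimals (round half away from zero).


19.7079

BᵀP = [-58.0000 10.0000]
S = R + BᵀPB = [1/2] + [136.0000] = [136.5000]
BᵀPA = [-98.0000 86.0000]
K = S⁻¹·BᵀPA = [-0.7179 0.6300]
A−BK = [-0.4359 -0.7399; -2.5641 -4.2601]
AᵀP(A−BK) = [2.6410 3.7436; 3.7436 6.8168]
P' = Q + AᵀP(A−BK) = [8.8910 0.7436; 0.7436 10.8168]
tr(P') = 19.7079


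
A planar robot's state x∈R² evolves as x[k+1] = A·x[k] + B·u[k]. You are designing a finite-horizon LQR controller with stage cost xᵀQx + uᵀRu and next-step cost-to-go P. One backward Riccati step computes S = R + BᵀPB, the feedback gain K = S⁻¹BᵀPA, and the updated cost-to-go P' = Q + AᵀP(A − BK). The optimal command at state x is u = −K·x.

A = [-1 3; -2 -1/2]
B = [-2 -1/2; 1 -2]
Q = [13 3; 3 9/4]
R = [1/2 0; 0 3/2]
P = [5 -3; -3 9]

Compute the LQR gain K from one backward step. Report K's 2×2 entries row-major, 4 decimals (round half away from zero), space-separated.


0.1692 -1.3413 1.0222 -0.3899

BᵀP = [-13.0000 15.0000; 3.5000 -16.5000]
S = R + BᵀPB = [1/2 0; 0 3/2] + [41.0000 -23.5000; -23.5000 31.2500] = [41.5000 -23.5000; -23.5000 32.7500]
BᵀPA = [-17.0000 -46.5000; 29.5000 18.7500]
K = S⁻¹·BᵀPA = [0.1692 -1.3413; 1.0222 -0.3899]
A−BK = [-0.1506 0.1225; -0.1249 0.0614]
AᵀP(A−BK) = [1.7224 -0.7989; -0.7989 1.1914]
P' = Q + AᵀP(A−BK) = [14.7224 2.2011; 2.2011 3.4414]
tr(P') = 18.1638


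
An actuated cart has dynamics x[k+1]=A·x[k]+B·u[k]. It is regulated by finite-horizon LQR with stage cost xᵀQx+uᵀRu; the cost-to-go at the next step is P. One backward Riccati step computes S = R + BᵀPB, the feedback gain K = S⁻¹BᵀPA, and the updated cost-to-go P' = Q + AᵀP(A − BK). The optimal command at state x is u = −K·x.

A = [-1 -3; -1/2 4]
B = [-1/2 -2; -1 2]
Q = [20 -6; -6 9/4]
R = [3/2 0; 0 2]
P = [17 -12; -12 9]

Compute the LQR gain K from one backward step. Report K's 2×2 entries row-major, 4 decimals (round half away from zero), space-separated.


BᵀP = [3.5000 -3.0000; -58.0000 42.0000]
S = R + BᵀPB = [3/2 0; 0 2] + [1.2500 -13.0000; -13.0000 200.0000] = [2.7500 -13.0000; -13.0000 202.0000]
BᵀPA = [-2.0000 -22.5000; 37.0000 342.0000]
K = S⁻¹·BᵀPA = [0.1992 -0.2561; 0.1960 1.6766]
A−BK = [-0.5084 0.2251; -0.6928 0.3907]
AᵀP(A−BK) = [0.3968 0.4541; 0.4541 5.8448]
P' = Q + AᵀP(A−BK) = [20.3968 -5.5459; -5.5459 8.0948]
tr(P') = 28.4916

0.1992 -0.2561 0.1960 1.6766


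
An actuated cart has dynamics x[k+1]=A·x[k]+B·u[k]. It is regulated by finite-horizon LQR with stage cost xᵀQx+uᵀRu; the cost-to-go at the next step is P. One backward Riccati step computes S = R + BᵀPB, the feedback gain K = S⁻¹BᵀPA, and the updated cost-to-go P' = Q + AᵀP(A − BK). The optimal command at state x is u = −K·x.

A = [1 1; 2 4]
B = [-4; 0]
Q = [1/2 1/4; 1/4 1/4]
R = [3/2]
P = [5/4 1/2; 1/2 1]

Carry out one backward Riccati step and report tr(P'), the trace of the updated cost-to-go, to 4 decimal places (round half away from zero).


BᵀP = [-5.0000 -2.0000]
S = R + BᵀPB = [3/2] + [20.0000] = [21.5000]
BᵀPA = [-9.0000 -13.0000]
K = S⁻¹·BᵀPA = [-0.4186 -0.6047]
A−BK = [-0.6744 -1.4186; 2.0000 4.0000]
AᵀP(A−BK) = [3.4826 6.8081; 6.8081 13.3895]
P' = Q + AᵀP(A−BK) = [3.9826 7.0581; 7.0581 13.6395]
tr(P') = 17.6221

17.6221


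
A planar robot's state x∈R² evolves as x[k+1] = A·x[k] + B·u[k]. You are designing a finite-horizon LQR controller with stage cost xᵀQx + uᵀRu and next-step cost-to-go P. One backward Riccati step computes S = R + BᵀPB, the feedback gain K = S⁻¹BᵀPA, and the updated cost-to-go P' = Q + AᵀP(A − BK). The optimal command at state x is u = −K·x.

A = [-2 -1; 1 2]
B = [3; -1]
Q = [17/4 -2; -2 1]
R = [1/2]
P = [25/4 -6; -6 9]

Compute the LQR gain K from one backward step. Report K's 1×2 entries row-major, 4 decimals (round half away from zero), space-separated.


BᵀP = [24.7500 -27.0000]
S = R + BᵀPB = [1/2] + [101.2500] = [101.7500]
BᵀPA = [-76.5000 -78.7500]
K = S⁻¹·BᵀPA = [-0.7518 -0.7740]
A−BK = [0.2555 1.3219; 0.2482 1.2260]
AᵀP(A−BK) = [0.4840 1.2924; 1.2924 5.3010]
P' = Q + AᵀP(A−BK) = [4.7340 -0.7076; -0.7076 6.3010]
tr(P') = 11.0350

-0.7518 -0.7740


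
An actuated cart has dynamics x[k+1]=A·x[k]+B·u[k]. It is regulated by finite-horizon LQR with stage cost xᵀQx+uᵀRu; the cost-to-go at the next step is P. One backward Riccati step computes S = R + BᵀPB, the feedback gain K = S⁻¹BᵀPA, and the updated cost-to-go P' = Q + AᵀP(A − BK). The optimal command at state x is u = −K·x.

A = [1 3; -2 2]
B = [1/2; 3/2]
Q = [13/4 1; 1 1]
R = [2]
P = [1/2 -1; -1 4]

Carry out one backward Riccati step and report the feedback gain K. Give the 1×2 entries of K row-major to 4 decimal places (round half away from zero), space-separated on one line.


BᵀP = [-1.2500 5.5000]
S = R + BᵀPB = [2] + [7.6250] = [9.6250]
BᵀPA = [-12.2500 7.2500]
K = S⁻¹·BᵀPA = [-1.2727 0.7532]
A−BK = [1.6364 2.6234; -0.0909 0.8701]
AᵀP(A−BK) = [4.9091 -1.2727; -1.2727 3.0390]
P' = Q + AᵀP(A−BK) = [8.1591 -0.2727; -0.2727 4.0390]
tr(P') = 12.1981

-1.2727 0.7532


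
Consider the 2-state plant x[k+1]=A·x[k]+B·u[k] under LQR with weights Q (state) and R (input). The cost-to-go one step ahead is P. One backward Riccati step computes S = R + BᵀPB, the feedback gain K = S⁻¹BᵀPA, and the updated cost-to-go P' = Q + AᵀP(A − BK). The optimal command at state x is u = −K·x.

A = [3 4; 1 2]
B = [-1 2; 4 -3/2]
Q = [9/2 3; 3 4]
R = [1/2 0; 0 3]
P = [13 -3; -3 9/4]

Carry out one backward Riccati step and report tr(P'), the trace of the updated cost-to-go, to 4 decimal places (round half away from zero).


BᵀP = [-25.0000 12.0000; 30.5000 -9.3750]
S = R + BᵀPB = [1/2 0; 0 3] + [73.0000 -68.0000; -68.0000 75.0625] = [73.5000 -68.0000; -68.0000 78.0625]
BᵀPA = [-63.0000 -76.0000; 82.1250 103.2500]
K = S⁻¹·BᵀPA = [0.5986 0.9772; 1.5735 2.1739]
A−BK = [0.4517 0.6294; 0.9659 1.3519]
AᵀP(A−BK) = [9.7400 13.5322; 13.5322 18.8121]
P' = Q + AᵀP(A−BK) = [14.2400 16.5322; 16.5322 22.8121]
tr(P') = 37.0521

37.0521


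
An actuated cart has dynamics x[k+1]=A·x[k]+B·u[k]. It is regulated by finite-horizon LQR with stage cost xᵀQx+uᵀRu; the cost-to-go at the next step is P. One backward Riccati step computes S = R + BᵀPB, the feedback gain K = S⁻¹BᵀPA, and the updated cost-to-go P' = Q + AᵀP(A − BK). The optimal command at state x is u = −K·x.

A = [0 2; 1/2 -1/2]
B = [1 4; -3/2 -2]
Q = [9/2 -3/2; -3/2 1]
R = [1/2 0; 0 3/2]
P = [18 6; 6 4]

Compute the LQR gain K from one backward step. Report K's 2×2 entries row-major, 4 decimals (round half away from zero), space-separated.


-0.4148 -0.3759 0.1095 0.5992

BᵀP = [9.0000 0.0000; 60.0000 16.0000]
S = R + BᵀPB = [1/2 0; 0 3/2] + [9.0000 36.0000; 36.0000 208.0000] = [9.5000 36.0000; 36.0000 209.5000]
BᵀPA = [0.0000 18.0000; 8.0000 112.0000]
K = S⁻¹·BᵀPA = [-0.4148 -0.3759; 0.1095 0.5992]
A−BK = [-0.0230 -0.0209; 0.0967 0.1345]
AᵀP(A−BK) = [0.1242 0.2063; 0.2063 0.6557]
P' = Q + AᵀP(A−BK) = [4.6242 -1.2937; -1.2937 1.6557]
tr(P') = 6.2800


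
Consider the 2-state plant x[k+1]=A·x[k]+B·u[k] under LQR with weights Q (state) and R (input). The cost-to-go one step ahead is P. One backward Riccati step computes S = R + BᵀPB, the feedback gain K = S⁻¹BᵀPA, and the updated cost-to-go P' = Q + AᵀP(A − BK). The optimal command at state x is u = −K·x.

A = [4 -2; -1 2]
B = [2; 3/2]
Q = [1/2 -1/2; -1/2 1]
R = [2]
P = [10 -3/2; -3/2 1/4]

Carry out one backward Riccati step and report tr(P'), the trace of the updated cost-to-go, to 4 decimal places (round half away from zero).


BᵀP = [17.7500 -2.6250]
S = R + BᵀPB = [2] + [31.5625] = [33.5625]
BᵀPA = [73.6250 -40.7500]
K = S⁻¹·BᵀPA = [2.1937 -1.2142]
A−BK = [-0.3873 0.4283; -4.2905 3.8212]
AᵀP(A−BK) = [10.7412 -6.1080; -6.1080 3.5233]
P' = Q + AᵀP(A−BK) = [11.2412 -6.6080; -6.6080 4.5233]
tr(P') = 15.7644

15.7644


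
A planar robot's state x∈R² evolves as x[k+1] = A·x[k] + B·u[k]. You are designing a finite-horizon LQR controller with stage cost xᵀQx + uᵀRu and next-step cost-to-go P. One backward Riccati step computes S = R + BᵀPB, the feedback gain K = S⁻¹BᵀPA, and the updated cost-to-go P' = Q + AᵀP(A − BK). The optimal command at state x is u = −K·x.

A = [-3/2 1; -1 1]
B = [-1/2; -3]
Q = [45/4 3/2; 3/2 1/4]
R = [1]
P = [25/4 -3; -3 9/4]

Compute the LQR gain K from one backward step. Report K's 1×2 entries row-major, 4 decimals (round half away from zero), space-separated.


-0.2579 0.0452

BᵀP = [5.8750 -5.2500]
S = R + BᵀPB = [1] + [12.8125] = [13.8125]
BᵀPA = [-3.5625 0.6250]
K = S⁻¹·BᵀPA = [-0.2579 0.0452]
A−BK = [-1.6290 1.0226; -1.7738 1.1357]
AᵀP(A−BK) = [6.3937 -3.9638; -3.9638 2.4717]
P' = Q + AᵀP(A−BK) = [17.6437 -2.4638; -2.4638 2.7217]
tr(P') = 20.3654


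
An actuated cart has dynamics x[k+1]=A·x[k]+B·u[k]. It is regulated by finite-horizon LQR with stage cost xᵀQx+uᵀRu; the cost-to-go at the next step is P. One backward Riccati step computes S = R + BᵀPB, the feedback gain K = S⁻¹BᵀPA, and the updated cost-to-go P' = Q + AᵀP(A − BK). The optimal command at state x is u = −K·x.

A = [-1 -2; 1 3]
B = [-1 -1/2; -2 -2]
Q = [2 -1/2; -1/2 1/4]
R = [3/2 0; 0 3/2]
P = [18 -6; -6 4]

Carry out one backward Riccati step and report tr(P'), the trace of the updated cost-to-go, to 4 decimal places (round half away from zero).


86.8636

BᵀP = [-6.0000 -2.0000; 3.0000 -5.0000]
S = R + BᵀPB = [3/2 0; 0 3/2] + [10.0000 7.0000; 7.0000 8.5000] = [11.5000 7.0000; 7.0000 10.0000]
BᵀPA = [4.0000 6.0000; -8.0000 -21.0000]
K = S⁻¹·BᵀPA = [1.4545 3.1364; -1.8182 -4.2955]
A−BK = [-0.4545 -1.0114; 0.2727 0.6818]
AᵀP(A−BK) = [13.6364 31.0909; 31.0909 70.9773]
P' = Q + AᵀP(A−BK) = [15.6364 30.5909; 30.5909 71.2273]
tr(P') = 86.8636


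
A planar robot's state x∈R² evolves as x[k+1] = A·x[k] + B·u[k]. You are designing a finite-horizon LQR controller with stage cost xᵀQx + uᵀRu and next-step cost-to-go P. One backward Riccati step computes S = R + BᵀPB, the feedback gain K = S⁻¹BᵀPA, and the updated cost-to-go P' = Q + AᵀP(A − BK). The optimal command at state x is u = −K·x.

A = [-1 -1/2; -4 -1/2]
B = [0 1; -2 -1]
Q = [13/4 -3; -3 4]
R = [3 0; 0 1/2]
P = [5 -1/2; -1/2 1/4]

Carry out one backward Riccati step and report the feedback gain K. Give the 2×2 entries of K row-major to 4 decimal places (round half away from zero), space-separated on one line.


BᵀP = [1.0000 -0.5000; 5.5000 -0.7500]
S = R + BᵀPB = [3 0; 0 1/2] + [1.0000 1.5000; 1.5000 6.2500] = [4.0000 1.5000; 1.5000 6.7500]
BᵀPA = [1.0000 -0.2500; -2.5000 -2.3750]
K = S⁻¹·BᵀPA = [0.4242 0.0758; -0.4646 -0.3687]
A−BK = [-0.5354 -0.1313; -3.6162 -0.7172]
AᵀP(A−BK) = [3.4141 0.7525; 0.7525 0.2058]
P' = Q + AᵀP(A−BK) = [6.6641 -2.2475; -2.2475 4.2058]
tr(P') = 10.8699

0.4242 0.0758 -0.4646 -0.3687


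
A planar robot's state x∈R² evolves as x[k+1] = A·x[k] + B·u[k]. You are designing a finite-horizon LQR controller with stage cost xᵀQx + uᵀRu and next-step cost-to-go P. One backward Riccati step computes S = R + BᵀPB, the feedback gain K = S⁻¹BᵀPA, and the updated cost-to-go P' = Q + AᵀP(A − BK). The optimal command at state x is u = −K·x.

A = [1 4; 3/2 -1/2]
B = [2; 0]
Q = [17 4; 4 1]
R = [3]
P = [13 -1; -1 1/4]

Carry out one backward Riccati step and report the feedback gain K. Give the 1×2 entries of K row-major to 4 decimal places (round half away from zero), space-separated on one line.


0.4182 1.9091

BᵀP = [26.0000 -2.0000]
S = R + BᵀPB = [3] + [52.0000] = [55.0000]
BᵀPA = [23.0000 105.0000]
K = S⁻¹·BᵀPA = [0.4182 1.9091]
A−BK = [0.1636 0.1818; 1.5000 -0.5000]
AᵀP(A−BK) = [0.9443 2.4034; 2.4034 11.6080]
P' = Q + AᵀP(A−BK) = [17.9443 6.4034; 6.4034 12.6080]
tr(P') = 30.5523


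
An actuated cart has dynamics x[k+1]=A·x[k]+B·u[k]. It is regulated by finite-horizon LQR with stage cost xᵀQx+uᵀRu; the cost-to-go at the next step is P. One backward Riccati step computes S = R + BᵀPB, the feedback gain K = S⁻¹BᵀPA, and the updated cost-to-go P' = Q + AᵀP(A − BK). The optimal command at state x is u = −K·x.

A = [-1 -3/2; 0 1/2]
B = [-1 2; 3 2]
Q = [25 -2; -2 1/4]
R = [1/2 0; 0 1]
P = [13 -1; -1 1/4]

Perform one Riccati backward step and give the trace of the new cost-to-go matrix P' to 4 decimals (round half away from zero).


BᵀP = [-16.0000 1.7500; 24.0000 -1.5000]
S = R + BᵀPB = [1/2 0; 0 1] + [21.2500 -28.5000; -28.5000 45.0000] = [21.7500 -28.5000; -28.5000 46.0000]
BᵀPA = [16.0000 24.8750; -24.0000 -36.7500]
K = S⁻¹·BᵀPA = [0.2762 0.5146; -0.3506 -0.4801]
A−BK = [-0.0226 -0.0252; -0.1275 -0.0837]
AᵀP(A−BK) = [0.1660 0.2444; 0.2444 0.3687]
P' = Q + AᵀP(A−BK) = [25.1660 -1.7556; -1.7556 0.6187]
tr(P') = 25.7847

25.7847


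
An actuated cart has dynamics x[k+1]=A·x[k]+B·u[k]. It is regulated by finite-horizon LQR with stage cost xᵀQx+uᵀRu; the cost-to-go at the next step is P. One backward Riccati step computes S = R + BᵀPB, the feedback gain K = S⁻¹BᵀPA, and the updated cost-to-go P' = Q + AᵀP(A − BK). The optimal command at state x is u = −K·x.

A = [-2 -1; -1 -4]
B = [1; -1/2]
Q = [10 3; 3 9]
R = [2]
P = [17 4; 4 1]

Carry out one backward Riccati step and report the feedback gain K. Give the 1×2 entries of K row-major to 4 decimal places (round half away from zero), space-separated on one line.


BᵀP = [15.0000 3.5000]
S = R + BᵀPB = [2] + [13.2500] = [15.2500]
BᵀPA = [-33.5000 -29.0000]
K = S⁻¹·BᵀPA = [-2.1967 -1.9016]
A−BK = [0.1967 0.9016; -2.0984 -4.9508]
AᵀP(A−BK) = [11.4098 10.2951; 10.2951 9.8525]
P' = Q + AᵀP(A−BK) = [21.4098 13.2951; 13.2951 18.8525]
tr(P') = 40.2623

-2.1967 -1.9016


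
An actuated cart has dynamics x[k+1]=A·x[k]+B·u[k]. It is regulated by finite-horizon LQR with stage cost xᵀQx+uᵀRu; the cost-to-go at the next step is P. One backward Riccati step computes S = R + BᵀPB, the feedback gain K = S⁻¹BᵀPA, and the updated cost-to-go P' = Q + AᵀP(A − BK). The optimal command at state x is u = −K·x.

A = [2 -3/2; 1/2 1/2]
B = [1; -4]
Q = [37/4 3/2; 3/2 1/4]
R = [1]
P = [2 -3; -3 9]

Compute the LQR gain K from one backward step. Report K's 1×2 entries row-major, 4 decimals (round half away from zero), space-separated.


0.0497 -0.2368

BᵀP = [14.0000 -39.0000]
S = R + BᵀPB = [1] + [170.0000] = [171.0000]
BᵀPA = [8.5000 -40.5000]
K = S⁻¹·BᵀPA = [0.0497 -0.2368]
A−BK = [1.9503 -1.2632; 0.6988 -0.4474]
AᵀP(A−BK) = [3.8275 -2.4868; -2.4868 1.6579]
P' = Q + AᵀP(A−BK) = [13.0775 -0.9868; -0.9868 1.9079]
tr(P') = 14.9854
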